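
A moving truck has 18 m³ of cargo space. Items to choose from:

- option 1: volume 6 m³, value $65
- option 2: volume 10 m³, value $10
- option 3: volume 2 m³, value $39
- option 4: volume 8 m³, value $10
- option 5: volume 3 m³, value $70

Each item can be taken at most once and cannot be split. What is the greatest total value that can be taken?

$174

This is a 0/1 knapsack; check combinations near the capacity.
- option 1+option 3+option 5: volume 6+2+3=11, value 65+39+70=174
- option 1+option 4+option 5: volume 6+8+3=17, value 65+10+70=145
- option 1+option 5: volume 6+3=9, value 65+70=135
- option 3+option 4+option 5: volume 2+8+3=13, value 39+10+70=119
- option 2+option 3+option 5: volume 10+2+3=15, value 10+39+70=119
Best: $174.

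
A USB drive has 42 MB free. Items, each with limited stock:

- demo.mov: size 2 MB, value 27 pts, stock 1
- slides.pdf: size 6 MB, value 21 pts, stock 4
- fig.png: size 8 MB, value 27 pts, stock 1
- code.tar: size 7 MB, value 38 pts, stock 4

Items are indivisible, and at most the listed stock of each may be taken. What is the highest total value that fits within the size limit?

221 pts

Top feasible selections:
- 1×demo.mov + 2×slides.pdf + 4×code.tar: size 42, value 221
- 1×demo.mov + 1×fig.png + 4×code.tar: size 38, value 206
- 1×demo.mov + 3×slides.pdf + 3×code.tar: size 41, value 204
- 1×demo.mov + 1×slides.pdf + 4×code.tar: size 36, value 200
Best: 221 pts.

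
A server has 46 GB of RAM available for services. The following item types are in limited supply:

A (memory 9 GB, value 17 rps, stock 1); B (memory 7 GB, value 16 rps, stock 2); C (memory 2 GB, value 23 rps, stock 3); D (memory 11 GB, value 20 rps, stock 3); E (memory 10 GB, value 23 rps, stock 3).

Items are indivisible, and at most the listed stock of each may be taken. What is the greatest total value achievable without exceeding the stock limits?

Top feasible selections:
- 1×A + 3×C + 3×E: memory 45, value 155
- 1×B + 3×C + 3×E: memory 43, value 154
Best: 155 rps.

155 rps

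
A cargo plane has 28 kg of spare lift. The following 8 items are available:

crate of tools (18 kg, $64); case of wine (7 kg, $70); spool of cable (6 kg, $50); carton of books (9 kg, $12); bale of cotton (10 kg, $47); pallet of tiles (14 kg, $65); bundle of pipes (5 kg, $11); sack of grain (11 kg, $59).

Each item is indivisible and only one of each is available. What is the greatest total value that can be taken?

Check high-value combinations within 28 kg:
- case of wine+spool of cable+pallet of tiles: weight 7+6+14=27, value 70+50+65=185
- case of wine+spool of cable+sack of grain: weight 7+6+11=24, value 70+50+59=179
- case of wine+spool of cable+bale of cotton+bundle of pipes: weight 7+6+10+5=28, value 70+50+47+11=178
Best: $185.

$185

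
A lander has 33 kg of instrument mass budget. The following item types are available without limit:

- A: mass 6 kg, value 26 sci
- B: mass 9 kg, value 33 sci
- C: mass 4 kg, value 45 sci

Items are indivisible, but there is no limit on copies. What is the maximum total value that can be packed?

360 sci

Best value-per-unit is C at 45/4, and filling with it alone uses mass 8×4=32. No mix of the others beats 8×45 = 360.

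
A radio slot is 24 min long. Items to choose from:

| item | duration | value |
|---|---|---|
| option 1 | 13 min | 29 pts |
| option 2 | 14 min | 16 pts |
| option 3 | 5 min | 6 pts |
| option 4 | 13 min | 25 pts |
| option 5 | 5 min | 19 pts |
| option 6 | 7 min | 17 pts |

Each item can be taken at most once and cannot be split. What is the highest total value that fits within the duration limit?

Check high-value combinations within 24 min:
- option 1+option 3+option 5: duration 13+5+5=23, value 29+6+19=54
- option 3+option 4+option 5: duration 5+13+5=23, value 6+25+19=50
- option 1+option 5: duration 13+5=18, value 29+19=48
Best: 54 pts.

54 pts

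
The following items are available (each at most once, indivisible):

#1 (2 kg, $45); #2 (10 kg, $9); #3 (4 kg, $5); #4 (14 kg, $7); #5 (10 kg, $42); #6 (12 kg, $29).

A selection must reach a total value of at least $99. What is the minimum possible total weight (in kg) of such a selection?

24

Subsets with value ≥ 99, sorted by total weight:
- #1+#5+#6: weight 24, value 116
- #1+#2+#3+#5: weight 26, value 101
- #1+#3+#5+#6: weight 28, value 121
- #1+#3+#4+#5: weight 30, value 99
Minimum weight: 24 kg.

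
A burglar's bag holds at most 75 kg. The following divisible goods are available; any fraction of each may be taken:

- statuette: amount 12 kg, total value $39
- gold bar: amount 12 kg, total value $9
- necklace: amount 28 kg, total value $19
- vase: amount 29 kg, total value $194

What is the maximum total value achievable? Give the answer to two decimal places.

256.93

Take in order of value per unit:
- vase (194/29 per unit): all 29 → value 194, running total 194.00
- statuette (39/12 per unit): all 12 → value 39, running total 233.00
- gold bar (9/12 per unit): all 12 → value 9, running total 242.00
- necklace (19/28 per unit): 22 of 28 → value 22×19/28 = 14.9286, running total 256.93
Total 256.93.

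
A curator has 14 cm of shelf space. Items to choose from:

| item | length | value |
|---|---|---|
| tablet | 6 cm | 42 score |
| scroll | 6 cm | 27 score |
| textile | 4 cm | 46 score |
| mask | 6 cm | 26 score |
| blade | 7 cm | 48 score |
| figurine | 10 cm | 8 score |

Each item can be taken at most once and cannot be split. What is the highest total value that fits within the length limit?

Check high-value combinations within 14 cm:
- textile+blade: length 4+7=11, value 46+48=94
- tablet+blade: length 6+7=13, value 42+48=90
- tablet+textile: length 6+4=10, value 42+46=88
- scroll+blade: length 6+7=13, value 27+48=75
- mask+blade: length 6+7=13, value 26+48=74
Best: 94 score.

94 score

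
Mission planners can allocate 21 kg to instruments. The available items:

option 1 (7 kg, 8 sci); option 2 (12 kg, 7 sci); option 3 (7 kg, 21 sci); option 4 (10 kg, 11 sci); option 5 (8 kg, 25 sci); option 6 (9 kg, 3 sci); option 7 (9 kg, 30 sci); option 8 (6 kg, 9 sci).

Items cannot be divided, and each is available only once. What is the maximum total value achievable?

Check high-value combinations within 21 kg:
- option 5+option 7: mass 8+9=17, value 25+30=55
- option 3+option 5+option 8: mass 7+8+6=21, value 21+25+9=55
- option 3+option 7: mass 7+9=16, value 21+30=51
Best: 55 sci.

55 sci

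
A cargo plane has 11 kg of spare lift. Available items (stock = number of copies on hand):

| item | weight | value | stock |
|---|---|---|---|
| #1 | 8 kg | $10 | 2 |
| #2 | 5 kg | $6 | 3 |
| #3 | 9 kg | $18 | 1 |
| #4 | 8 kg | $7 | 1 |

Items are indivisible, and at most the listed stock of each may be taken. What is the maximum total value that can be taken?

Best selections within weight 11 and stock limits:
- 1×#3: weight 9, value 18
- 2×#2: weight 10, value 12
- 1×#1: weight 8, value 10
- 1×#4: weight 8, value 7
Best: $18.

$18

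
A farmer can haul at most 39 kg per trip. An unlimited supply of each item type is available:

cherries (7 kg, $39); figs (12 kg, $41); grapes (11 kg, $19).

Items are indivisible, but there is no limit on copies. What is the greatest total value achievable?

$195

Best value-per-unit is cherries at 39/7, and filling with it alone uses weight 5×7=35. No mix of the others beats 5×39 = 195.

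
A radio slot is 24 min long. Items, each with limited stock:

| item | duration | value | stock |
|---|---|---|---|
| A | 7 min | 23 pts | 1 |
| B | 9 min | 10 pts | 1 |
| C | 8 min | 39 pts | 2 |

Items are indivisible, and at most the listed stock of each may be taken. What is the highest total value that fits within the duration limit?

Top feasible selections:
- 1×A + 2×C: duration 23, value 101
- 2×C: duration 16, value 78
- 1×A + 1×B + 1×C: duration 24, value 72
Best: 101 pts.

101 pts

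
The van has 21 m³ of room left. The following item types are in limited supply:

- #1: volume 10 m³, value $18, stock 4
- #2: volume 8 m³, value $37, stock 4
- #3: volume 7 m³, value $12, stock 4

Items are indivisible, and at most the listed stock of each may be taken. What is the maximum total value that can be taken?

Best selections within volume 21 and stock limits:
- 2×#2: volume 16, value 74
- 1×#1 + 1×#2: volume 18, value 55
- 1×#2 + 1×#3: volume 15, value 49
- 1×#2: volume 8, value 37
Best: $74.

$74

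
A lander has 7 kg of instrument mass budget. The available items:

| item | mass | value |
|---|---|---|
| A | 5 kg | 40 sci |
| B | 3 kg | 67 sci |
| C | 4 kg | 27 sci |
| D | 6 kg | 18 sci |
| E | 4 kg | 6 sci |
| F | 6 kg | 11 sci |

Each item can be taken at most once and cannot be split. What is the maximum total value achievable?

94 sci

Check high-value combinations within 7 kg:
- B+C: mass 3+4=7, value 67+27=94
- B+E: mass 3+4=7, value 67+6=73
- B: mass 3, value 67
- A: mass 5, value 40
- C: mass 4, value 27
Best: 94 sci.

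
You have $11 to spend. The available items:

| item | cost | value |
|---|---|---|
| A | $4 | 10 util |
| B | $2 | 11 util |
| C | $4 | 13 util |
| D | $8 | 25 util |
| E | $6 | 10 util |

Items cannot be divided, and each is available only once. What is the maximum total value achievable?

36 util

Check high-value combinations within $11:
- B+D: cost 2+8=10, value 11+25=36
- A+B+C: cost 4+2+4=10, value 10+11+13=34
- D: cost 8, value 25
- B+C: cost 2+4=6, value 11+13=24
- A+C: cost 4+4=8, value 10+13=23
Best: 36 util.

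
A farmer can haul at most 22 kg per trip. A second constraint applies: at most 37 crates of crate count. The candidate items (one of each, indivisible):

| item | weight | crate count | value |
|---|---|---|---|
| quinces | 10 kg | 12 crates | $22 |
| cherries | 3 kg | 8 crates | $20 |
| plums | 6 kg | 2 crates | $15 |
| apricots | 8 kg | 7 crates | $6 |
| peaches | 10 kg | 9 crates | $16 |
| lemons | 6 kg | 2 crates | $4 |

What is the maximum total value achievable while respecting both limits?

$57

Feasible sets respecting both limits:
- quinces+cherries+plums: weight 19, crate count 22, value 57
- cherries+plums+peaches: weight 19, crate count 19, value 51
- quinces+cherries+apricots: weight 21, crate count 27, value 48
Best: $57.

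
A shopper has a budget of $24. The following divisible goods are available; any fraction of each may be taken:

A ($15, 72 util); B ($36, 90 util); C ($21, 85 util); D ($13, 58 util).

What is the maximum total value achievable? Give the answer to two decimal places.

Take in order of value per unit:
- A (72/15 per unit): all 15 → value 72, running total 72.00
- D (58/13 per unit): 9 of 13 → value 9×58/13 = 40.1538, running total 112.15
Total 112.15.

112.15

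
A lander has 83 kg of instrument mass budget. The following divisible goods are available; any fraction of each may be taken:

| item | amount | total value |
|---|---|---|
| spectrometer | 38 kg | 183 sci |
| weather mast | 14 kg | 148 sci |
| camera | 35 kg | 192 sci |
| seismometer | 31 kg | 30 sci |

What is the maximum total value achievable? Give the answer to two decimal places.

503.74

Take in order of value per unit:
- weather mast (148/14 per unit): all 14 → value 148, running total 148.00
- camera (192/35 per unit): all 35 → value 192, running total 340.00
- spectrometer (183/38 per unit): 34 of 38 → value 34×183/38 = 163.7368, running total 503.74
Total 503.74.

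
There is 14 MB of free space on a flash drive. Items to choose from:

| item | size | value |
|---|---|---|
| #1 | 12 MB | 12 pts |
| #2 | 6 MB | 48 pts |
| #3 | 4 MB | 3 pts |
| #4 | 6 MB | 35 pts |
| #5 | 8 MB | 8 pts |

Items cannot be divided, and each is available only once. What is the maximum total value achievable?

Check high-value combinations within 14 MB:
- #2+#4: size 6+6=12, value 48+35=83
- #2+#5: size 6+8=14, value 48+8=56
- #2+#3: size 6+4=10, value 48+3=51
- #2: size 6, value 48
Best: 83 pts.

83 pts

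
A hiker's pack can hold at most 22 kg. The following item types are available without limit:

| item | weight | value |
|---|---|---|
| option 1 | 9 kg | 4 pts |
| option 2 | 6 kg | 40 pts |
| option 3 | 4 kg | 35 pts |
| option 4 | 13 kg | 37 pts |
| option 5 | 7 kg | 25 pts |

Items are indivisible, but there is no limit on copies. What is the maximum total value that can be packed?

Best value-per-unit is option 3 at 35/4; filling with it alone gives 5×35 = 175.
Optimal mix: 1×option 2 + 4×option 3 → weight 22, value 180.

180 pts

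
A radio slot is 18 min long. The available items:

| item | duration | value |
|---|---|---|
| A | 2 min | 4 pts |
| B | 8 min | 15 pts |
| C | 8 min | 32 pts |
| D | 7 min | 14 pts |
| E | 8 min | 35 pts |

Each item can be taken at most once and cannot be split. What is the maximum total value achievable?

71 pts

This is a 0/1 knapsack; check combinations near the capacity.
- A+C+E: duration 2+8+8=18, value 4+32+35=71
- C+E: duration 8+8=16, value 32+35=67
- A+B+E: duration 2+8+8=18, value 4+15+35=54
- A+D+E: duration 2+7+8=17, value 4+14+35=53
- A+B+C: duration 2+8+8=18, value 4+15+32=51
Best: 71 pts.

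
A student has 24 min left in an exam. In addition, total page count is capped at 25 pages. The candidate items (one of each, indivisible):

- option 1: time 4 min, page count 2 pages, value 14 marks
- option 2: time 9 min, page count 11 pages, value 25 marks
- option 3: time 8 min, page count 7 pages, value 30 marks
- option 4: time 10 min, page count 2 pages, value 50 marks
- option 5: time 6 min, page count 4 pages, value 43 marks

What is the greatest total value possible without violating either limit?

Feasible sets respecting both limits:
- option 3+option 4+option 5: time 24, page count 13, value 123
- option 1+option 4+option 5: time 20, page count 8, value 107
- option 2+option 3+option 5: time 23, page count 22, value 98
Best: 123 marks.

123 marks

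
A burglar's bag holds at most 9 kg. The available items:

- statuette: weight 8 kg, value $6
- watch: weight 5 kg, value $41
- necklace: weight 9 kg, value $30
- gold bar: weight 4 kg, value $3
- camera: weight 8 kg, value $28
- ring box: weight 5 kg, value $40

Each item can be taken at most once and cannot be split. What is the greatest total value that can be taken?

$44

Check high-value combinations within 9 kg:
- watch+gold bar: weight 5+4=9, value 41+3=44
- gold bar+ring box: weight 4+5=9, value 3+40=43
- watch: weight 5, value 41
Best: $44.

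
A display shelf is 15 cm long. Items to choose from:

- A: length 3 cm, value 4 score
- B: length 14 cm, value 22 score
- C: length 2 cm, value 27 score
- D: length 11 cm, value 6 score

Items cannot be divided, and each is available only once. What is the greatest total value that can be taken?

Check high-value combinations within 15 cm:
- C+D: length 2+11=13, value 27+6=33
- A+C: length 3+2=5, value 4+27=31
- C: length 2, value 27
Best: 33 score.

33 score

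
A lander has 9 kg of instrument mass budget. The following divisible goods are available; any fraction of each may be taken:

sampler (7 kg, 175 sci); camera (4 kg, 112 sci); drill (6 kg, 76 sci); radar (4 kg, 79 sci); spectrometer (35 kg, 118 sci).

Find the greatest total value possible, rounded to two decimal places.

Take in order of value per unit:
- camera (112/4 per unit): all 4 → value 112, running total 112.00
- sampler (175/7 per unit): 5 of 7 → value 5×175/7 = 125.0000, running total 237.00
Total 237.00.

237.00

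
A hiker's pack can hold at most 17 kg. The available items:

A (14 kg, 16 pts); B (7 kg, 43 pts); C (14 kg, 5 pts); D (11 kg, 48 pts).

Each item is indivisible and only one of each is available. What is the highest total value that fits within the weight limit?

Check high-value combinations within 17 kg:
- D: weight 11, value 48
- B: weight 7, value 43
- A: weight 14, value 16
- C: weight 14, value 5
Best: 48 pts.

48 pts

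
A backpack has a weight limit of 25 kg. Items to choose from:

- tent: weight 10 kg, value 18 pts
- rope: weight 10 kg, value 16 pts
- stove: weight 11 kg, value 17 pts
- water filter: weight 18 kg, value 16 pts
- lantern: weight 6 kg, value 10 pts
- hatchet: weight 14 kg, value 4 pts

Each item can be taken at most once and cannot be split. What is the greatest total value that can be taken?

This is a 0/1 knapsack; check combinations near the capacity.
- tent+stove: weight 10+11=21, value 18+17=35
- tent+rope: weight 10+10=20, value 18+16=34
- rope+stove: weight 10+11=21, value 16+17=33
Best: 35 pts.

35 pts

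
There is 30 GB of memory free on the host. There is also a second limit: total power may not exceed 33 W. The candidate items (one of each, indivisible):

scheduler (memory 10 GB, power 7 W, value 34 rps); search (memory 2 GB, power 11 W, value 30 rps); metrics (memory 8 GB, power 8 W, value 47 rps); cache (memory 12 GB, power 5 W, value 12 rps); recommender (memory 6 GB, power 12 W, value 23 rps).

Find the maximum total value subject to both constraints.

111 rps

Feasible sets respecting both limits:
- scheduler+search+metrics: memory 20, power 26, value 111
- scheduler+metrics+recommender: memory 24, power 27, value 104
- search+metrics+recommender: memory 16, power 31, value 100
Best: 111 rps.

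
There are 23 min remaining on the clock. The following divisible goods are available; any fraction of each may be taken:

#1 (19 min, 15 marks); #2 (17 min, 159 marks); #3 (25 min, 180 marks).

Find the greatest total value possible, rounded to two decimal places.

Take in order of value per unit:
- #2 (159/17 per unit): all 17 → value 159, running total 159.00
- #3 (180/25 per unit): 6 of 25 → value 6×180/25 = 43.2000, running total 202.20
Total 202.20.

202.20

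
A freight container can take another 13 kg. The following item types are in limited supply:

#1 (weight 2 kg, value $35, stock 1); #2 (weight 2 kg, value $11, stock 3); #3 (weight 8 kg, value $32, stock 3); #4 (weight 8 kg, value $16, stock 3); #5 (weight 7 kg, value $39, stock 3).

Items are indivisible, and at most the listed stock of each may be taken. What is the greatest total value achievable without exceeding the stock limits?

Top feasible selections:
- 1×#1 + 2×#2 + 1×#5: weight 13, value 96
- 1×#1 + 1×#2 + 1×#5: weight 11, value 85
Best: $96.

$96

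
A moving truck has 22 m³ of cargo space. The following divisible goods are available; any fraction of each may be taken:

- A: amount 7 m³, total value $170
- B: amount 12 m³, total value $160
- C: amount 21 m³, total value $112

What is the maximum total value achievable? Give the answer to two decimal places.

Take in order of value per unit:
- A (170/7 per unit): all 7 → value 170, running total 170.00
- B (160/12 per unit): all 12 → value 160, running total 330.00
- C (112/21 per unit): 3 of 21 → value 3×112/21 = 16.0000, running total 346.00
Total 346.00.

346.00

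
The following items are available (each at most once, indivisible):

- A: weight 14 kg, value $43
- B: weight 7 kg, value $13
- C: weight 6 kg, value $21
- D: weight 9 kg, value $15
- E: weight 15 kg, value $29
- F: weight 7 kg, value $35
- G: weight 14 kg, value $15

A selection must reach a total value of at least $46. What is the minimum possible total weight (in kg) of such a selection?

Subsets with value ≥ 46, sorted by total weight:
- C+F: weight 13, value 56
- B+F: weight 14, value 48
- D+F: weight 16, value 50
Minimum weight: 13 kg.

13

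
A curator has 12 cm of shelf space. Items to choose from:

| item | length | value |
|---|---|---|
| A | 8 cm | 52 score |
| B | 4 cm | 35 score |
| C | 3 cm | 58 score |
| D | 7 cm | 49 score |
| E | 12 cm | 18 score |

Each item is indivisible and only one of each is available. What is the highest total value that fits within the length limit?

110 score

Check high-value combinations within 12 cm:
- A+C: length 8+3=11, value 52+58=110
- C+D: length 3+7=10, value 58+49=107
- B+C: length 4+3=7, value 35+58=93
- A+B: length 8+4=12, value 52+35=87
- B+D: length 4+7=11, value 35+49=84
Best: 110 score.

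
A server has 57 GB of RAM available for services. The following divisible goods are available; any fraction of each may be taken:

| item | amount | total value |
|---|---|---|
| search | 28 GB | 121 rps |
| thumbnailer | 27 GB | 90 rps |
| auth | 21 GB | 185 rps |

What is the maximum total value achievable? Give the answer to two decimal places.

332.67

Take in order of value per unit:
- auth (185/21 per unit): all 21 → value 185, running total 185.00
- search (121/28 per unit): all 28 → value 121, running total 306.00
- thumbnailer (90/27 per unit): 8 of 27 → value 8×90/27 = 26.6667, running total 332.67
Total 332.67.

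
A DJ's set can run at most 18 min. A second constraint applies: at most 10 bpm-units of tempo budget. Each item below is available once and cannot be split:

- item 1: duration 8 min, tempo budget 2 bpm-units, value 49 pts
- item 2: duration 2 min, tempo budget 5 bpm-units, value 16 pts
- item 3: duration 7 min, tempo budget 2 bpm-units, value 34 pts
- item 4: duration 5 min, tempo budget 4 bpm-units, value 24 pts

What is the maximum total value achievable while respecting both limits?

Feasible sets respecting both limits:
- item 1+item 2+item 3: duration 17, tempo budget 9, value 99
- item 1+item 3: duration 15, tempo budget 4, value 83
- item 1+item 4: duration 13, tempo budget 6, value 73
- item 1+item 2: duration 10, tempo budget 7, value 65
Best: 99 pts.

99 pts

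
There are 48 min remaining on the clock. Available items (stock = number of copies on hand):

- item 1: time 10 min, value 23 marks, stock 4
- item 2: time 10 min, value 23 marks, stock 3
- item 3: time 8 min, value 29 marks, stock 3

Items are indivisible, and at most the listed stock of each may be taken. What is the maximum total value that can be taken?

Top feasible selections:
- 2×item 2 + 3×item 3: time 44, value 133
- 1×item 1 + 1×item 2 + 3×item 3: time 44, value 133
- 2×item 1 + 3×item 3: time 44, value 133
Best: 133 marks.

133 marks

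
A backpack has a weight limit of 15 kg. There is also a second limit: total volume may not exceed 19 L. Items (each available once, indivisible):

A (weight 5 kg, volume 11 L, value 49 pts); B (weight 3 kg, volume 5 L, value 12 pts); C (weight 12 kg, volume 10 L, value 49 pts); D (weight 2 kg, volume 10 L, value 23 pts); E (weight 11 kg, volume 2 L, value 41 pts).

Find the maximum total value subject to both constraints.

64 pts

Feasible sets respecting both limits:
- D+E: weight 13, volume 12, value 64
- A+B: weight 8, volume 16, value 61
- B+C: weight 15, volume 15, value 61
- B+E: weight 14, volume 7, value 53
Best: 64 pts.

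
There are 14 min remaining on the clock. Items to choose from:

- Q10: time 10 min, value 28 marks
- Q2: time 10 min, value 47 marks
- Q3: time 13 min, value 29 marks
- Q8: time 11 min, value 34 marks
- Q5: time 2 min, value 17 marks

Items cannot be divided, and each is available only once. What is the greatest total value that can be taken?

64 marks

Check high-value combinations within 14 min:
- Q2+Q5: time 10+2=12, value 47+17=64
- Q8+Q5: time 11+2=13, value 34+17=51
- Q2: time 10, value 47
- Q10+Q5: time 10+2=12, value 28+17=45
Best: 64 marks.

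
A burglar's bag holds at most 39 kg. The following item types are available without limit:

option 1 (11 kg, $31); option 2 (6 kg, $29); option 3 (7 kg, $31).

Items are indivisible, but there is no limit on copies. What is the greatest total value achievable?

$180

Best value-per-unit is option 2 at 29/6; filling with it alone gives 6×29 = 174.
Optimal mix: 3×option 2 + 3×option 3 → weight 39, value 180.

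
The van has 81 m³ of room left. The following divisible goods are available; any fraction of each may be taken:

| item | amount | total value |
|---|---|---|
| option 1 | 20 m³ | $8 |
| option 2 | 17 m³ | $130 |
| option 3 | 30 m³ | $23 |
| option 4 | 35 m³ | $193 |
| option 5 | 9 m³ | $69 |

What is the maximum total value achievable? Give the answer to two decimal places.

407.33

Take in order of value per unit:
- option 5 (69/9 per unit): all 9 → value 69, running total 69.00
- option 2 (130/17 per unit): all 17 → value 130, running total 199.00
- option 4 (193/35 per unit): all 35 → value 193, running total 392.00
- option 3 (23/30 per unit): 20 of 30 → value 20×23/30 = 15.3333, running total 407.33
Total 407.33.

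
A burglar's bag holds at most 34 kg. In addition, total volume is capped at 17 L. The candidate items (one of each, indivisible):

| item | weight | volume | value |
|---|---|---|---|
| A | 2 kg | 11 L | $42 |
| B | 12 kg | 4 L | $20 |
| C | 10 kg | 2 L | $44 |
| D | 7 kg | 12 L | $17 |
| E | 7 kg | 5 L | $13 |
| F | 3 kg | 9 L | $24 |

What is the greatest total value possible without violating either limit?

$106

Feasible sets respecting both limits:
- A+B+C: weight 24, volume 17, value 106
- B+C+F: weight 25, volume 15, value 88
- A+C: weight 12, volume 13, value 86
- C+E+F: weight 20, volume 16, value 81
Best: $106.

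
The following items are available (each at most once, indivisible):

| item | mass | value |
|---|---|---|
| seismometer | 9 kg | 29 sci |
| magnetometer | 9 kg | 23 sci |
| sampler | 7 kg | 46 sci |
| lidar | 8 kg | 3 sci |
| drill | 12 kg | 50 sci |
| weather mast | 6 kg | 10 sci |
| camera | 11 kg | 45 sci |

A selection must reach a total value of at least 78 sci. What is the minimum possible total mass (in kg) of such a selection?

18

Subsets with value ≥ 78, sorted by total mass:
- sampler+camera: mass 18, value 91
- sampler+drill: mass 19, value 96
- seismometer+drill: mass 21, value 79
Minimum mass: 18 kg.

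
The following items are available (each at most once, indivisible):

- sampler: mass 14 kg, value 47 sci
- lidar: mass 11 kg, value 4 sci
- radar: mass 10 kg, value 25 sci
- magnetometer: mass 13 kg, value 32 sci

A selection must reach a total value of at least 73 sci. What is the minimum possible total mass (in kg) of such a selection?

Subsets with value ≥ 73, sorted by total mass:
- sampler+magnetometer: mass 27, value 79
- sampler+lidar+radar: mass 35, value 76
- sampler+radar+magnetometer: mass 37, value 104
- sampler+lidar+magnetometer: mass 38, value 83
Minimum mass: 27 kg.

27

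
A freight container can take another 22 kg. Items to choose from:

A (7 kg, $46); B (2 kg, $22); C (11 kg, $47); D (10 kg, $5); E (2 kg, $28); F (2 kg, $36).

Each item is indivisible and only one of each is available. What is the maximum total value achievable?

$157

Check high-value combinations within 22 kg:
- A+C+E+F: weight 7+11+2+2=22, value 46+47+28+36=157
- A+B+C+F: weight 7+2+11+2=22, value 46+22+47+36=151
- A+B+C+E: weight 7+2+11+2=22, value 46+22+47+28=143
- B+C+E+F: weight 2+11+2+2=17, value 22+47+28+36=133
- A+B+E+F: weight 7+2+2+2=13, value 46+22+28+36=132
Best: $157.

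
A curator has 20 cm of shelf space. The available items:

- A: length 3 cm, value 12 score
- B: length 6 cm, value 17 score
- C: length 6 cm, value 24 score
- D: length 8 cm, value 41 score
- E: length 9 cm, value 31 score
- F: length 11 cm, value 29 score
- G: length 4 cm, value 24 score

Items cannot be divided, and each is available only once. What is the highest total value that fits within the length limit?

89 score

This is a 0/1 knapsack; check combinations near the capacity.
- C+D+G: length 6+8+4=18, value 24+41+24=89
- A+D+E: length 3+8+9=20, value 12+41+31=84
- B+D+G: length 6+8+4=18, value 17+41+24=82
- B+C+D: length 6+6+8=20, value 17+24+41=82
Best: 89 score.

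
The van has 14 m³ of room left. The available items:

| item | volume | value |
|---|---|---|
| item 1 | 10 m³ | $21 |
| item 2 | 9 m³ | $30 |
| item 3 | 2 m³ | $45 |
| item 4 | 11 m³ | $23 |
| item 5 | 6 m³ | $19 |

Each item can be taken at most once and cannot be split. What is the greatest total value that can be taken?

Check high-value combinations within 14 m³:
- item 2+item 3: volume 9+2=11, value 30+45=75
- item 3+item 4: volume 2+11=13, value 45+23=68
- item 1+item 3: volume 10+2=12, value 21+45=66
- item 3+item 5: volume 2+6=8, value 45+19=64
- item 3: volume 2, value 45
Best: $75.

$75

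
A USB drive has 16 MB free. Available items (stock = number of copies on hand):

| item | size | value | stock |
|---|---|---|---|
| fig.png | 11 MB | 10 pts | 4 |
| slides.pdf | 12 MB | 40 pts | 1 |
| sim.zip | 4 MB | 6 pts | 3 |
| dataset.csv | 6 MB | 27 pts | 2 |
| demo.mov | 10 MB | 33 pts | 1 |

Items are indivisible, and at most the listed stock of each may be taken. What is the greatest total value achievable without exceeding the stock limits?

60 pts

Best selections within size 16 and stock limits:
- 1×dataset.csv + 1×demo.mov: size 16, value 60
- 1×sim.zip + 2×dataset.csv: size 16, value 60
Best: 60 pts.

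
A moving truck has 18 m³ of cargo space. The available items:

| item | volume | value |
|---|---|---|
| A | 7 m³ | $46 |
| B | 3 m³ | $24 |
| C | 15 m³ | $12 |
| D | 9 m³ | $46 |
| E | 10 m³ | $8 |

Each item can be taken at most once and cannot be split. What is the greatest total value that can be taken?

This is a 0/1 knapsack; check combinations near the capacity.
- A+D: volume 7+9=16, value 46+46=92
- A+B: volume 7+3=10, value 46+24=70
- B+D: volume 3+9=12, value 24+46=70
- A+E: volume 7+10=17, value 46+8=54
Best: $92.

$92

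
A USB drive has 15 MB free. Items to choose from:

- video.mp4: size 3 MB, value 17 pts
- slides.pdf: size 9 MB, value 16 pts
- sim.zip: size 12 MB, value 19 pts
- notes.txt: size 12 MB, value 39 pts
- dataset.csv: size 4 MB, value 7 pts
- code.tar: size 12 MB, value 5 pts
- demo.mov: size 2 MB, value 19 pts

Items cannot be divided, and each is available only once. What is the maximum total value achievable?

58 pts

Check high-value combinations within 15 MB:
- notes.txt+demo.mov: size 12+2=14, value 39+19=58
- video.mp4+notes.txt: size 3+12=15, value 17+39=56
- video.mp4+slides.pdf+demo.mov: size 3+9+2=14, value 17+16+19=52
- video.mp4+dataset.csv+demo.mov: size 3+4+2=9, value 17+7+19=43
Best: 58 pts.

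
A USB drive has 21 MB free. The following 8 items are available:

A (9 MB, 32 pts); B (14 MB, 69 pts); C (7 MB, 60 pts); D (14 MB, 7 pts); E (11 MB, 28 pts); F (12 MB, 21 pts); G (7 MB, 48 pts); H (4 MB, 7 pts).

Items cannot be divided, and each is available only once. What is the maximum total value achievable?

129 pts

This is a 0/1 knapsack; check combinations near the capacity.
- B+C: size 14+7=21, value 69+60=129
- B+G: size 14+7=21, value 69+48=117
- C+G+H: size 7+7+4=18, value 60+48+7=115
- C+G: size 7+7=14, value 60+48=108
- A+C+H: size 9+7+4=20, value 32+60+7=99
Best: 129 pts.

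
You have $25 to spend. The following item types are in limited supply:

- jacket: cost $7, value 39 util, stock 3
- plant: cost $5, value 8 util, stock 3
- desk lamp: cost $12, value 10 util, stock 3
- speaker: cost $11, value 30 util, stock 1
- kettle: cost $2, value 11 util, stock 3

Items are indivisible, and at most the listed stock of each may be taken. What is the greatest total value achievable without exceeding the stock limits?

139 util

Best selections within cost 25 and stock limits:
- 3×jacket + 2×kettle: cost 25, value 139
- 3×jacket + 1×kettle: cost 23, value 128
Best: 139 util.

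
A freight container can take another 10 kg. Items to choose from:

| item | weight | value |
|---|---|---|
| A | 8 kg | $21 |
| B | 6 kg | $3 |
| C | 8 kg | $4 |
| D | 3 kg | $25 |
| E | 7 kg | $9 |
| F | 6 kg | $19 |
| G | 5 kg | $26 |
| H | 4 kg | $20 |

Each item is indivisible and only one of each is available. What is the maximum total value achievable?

This is a 0/1 knapsack; check combinations near the capacity.
- D+G: weight 3+5=8, value 25+26=51
- G+H: weight 5+4=9, value 26+20=46
- D+H: weight 3+4=7, value 25+20=45
- D+F: weight 3+6=9, value 25+19=44
Best: $51.

$51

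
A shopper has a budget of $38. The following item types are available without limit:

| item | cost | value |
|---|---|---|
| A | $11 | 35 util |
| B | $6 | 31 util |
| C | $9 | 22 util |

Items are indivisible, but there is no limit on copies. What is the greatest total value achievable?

186 util

Best value-per-unit is B at 31/6, and filling with it alone uses cost 6×6=36. No mix of the others beats 6×31 = 186.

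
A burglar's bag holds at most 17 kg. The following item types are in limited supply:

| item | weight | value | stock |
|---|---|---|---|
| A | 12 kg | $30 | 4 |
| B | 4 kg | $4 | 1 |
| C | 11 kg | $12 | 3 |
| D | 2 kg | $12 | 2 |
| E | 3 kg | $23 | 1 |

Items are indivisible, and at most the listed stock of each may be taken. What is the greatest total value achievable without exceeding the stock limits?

Top feasible selections:
- 1×A + 1×D + 1×E: weight 17, value 65
- 1×A + 2×D: weight 16, value 54
- 1×A + 1×E: weight 15, value 53
- 1×B + 2×D + 1×E: weight 11, value 51
Best: $65.

$65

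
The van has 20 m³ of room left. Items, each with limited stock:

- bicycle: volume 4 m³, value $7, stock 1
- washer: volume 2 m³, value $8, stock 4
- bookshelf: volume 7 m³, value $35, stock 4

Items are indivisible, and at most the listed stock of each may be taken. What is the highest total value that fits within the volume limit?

Top feasible selections:
- 3×washer + 2×bookshelf: volume 20, value 94
- 2×washer + 2×bookshelf: volume 18, value 86
- 1×bicycle + 1×washer + 2×bookshelf: volume 20, value 85
Best: $94.

$94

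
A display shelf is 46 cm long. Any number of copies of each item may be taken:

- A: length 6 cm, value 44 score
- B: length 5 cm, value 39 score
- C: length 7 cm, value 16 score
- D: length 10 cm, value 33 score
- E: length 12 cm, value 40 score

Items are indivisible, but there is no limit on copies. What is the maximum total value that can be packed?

Best value-per-unit is B at 39/5; filling with it alone gives 9×39 = 351.
Optimal mix: 1×A + 8×B → length 46, value 356.

356 score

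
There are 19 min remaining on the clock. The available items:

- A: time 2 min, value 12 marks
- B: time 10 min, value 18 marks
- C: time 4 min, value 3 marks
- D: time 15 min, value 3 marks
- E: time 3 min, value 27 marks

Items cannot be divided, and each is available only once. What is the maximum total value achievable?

This is a 0/1 knapsack; check combinations near the capacity.
- A+B+C+E: time 2+10+4+3=19, value 12+18+3+27=60
- A+B+E: time 2+10+3=15, value 12+18+27=57
- B+C+E: time 10+4+3=17, value 18+3+27=48
- B+E: time 10+3=13, value 18+27=45
- A+C+E: time 2+4+3=9, value 12+3+27=42
Best: 60 marks.

60 marks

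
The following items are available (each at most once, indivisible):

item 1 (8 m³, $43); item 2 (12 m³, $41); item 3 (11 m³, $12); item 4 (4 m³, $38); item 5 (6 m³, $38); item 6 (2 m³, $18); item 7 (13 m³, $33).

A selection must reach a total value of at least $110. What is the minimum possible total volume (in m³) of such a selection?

18

Subsets with value ≥ 110, sorted by total volume:
- item 1+item 4+item 5: volume 18, value 119
- item 1+item 4+item 5+item 6: volume 20, value 137
- item 2+item 4+item 5: volume 22, value 117
- item 2+item 4+item 5+item 6: volume 24, value 135
Minimum volume: 18 m³.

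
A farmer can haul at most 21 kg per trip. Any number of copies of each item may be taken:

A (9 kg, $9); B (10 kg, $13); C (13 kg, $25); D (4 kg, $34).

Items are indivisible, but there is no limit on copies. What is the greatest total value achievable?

Best value-per-unit is D at 34/4, and filling with it alone uses weight 5×4=20. No mix of the others beats 5×34 = 170.

$170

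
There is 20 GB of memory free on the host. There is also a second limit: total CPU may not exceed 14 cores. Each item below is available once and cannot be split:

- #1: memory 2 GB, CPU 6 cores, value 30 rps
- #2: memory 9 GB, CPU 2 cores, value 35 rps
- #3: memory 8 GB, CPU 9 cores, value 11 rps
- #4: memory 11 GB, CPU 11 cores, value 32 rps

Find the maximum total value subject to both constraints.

Feasible sets respecting both limits:
- #2+#4: memory 20, CPU 13, value 67
- #1+#2: memory 11, CPU 8, value 65
- #2+#3: memory 17, CPU 11, value 46
- #2: memory 9, CPU 2, value 35
Best: 67 rps.

67 rps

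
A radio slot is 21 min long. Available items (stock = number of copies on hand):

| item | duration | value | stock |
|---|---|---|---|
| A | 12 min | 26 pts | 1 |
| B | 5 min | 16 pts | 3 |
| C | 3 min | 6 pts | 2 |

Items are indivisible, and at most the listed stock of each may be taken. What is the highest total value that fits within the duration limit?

60 pts

Best selections within duration 21 and stock limits:
- 3×B + 2×C: duration 21, value 60
- 3×B + 1×C: duration 18, value 54
Best: 60 pts.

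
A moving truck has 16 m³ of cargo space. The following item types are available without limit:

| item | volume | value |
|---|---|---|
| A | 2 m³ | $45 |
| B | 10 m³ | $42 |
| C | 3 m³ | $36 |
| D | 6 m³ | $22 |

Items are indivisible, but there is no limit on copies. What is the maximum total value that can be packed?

Best value-per-unit is A at 45/2, and filling with it alone uses volume 8×2=16. No mix of the others beats 8×45 = 360.

$360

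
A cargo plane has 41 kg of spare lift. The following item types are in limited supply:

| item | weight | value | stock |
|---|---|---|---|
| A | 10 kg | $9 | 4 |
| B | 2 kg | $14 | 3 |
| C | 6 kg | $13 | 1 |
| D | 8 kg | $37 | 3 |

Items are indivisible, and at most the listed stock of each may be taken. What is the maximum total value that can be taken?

$166

Best selections within weight 41 and stock limits:
- 3×B + 1×C + 3×D: weight 36, value 166
- 1×A + 3×B + 3×D: weight 40, value 162
- 3×B + 3×D: weight 30, value 153
- 2×B + 1×C + 3×D: weight 34, value 152
Best: $166.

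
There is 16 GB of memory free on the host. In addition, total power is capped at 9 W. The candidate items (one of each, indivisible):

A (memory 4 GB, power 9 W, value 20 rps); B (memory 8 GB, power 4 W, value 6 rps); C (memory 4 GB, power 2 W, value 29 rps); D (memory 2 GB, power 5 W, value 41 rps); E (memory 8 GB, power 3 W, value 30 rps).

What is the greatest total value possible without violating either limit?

Feasible sets respecting both limits:
- D+E: memory 10, power 8, value 71
- C+D: memory 6, power 7, value 70
- C+E: memory 12, power 5, value 59
- B+D: memory 10, power 9, value 47
Best: 71 rps.

71 rps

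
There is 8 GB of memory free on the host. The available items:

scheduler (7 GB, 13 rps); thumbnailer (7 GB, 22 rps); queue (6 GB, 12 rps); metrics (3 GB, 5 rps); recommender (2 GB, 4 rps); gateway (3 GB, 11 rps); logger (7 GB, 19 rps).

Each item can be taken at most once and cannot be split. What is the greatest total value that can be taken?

22 rps

Check high-value combinations within 8 GB:
- thumbnailer: memory 7, value 22
- metrics+recommender+gateway: memory 3+2+3=8, value 5+4+11=20
- logger: memory 7, value 19
Best: 22 rps.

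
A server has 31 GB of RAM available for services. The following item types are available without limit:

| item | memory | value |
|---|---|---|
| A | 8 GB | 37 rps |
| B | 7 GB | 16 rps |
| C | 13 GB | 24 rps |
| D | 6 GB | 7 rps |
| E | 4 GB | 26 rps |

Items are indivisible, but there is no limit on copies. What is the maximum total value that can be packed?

Best value-per-unit is E at 26/4, and filling with it alone uses memory 7×4=28. No mix of the others beats 7×26 = 182.

182 rps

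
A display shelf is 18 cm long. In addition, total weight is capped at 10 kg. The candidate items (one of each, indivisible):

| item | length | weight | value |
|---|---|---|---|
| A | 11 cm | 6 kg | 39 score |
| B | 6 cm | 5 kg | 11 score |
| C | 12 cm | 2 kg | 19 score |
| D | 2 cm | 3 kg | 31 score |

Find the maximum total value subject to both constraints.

Feasible sets respecting both limits:
- A+D: length 13, weight 9, value 70
- C+D: length 14, weight 5, value 50
- B+D: length 8, weight 8, value 42
Best: 70 score.

70 score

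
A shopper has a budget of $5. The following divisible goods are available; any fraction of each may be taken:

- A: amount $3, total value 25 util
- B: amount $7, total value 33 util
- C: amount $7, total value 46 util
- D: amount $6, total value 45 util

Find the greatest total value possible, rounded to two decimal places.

Take in order of value per unit:
- A (25/3 per unit): all 3 → value 25, running total 25.00
- D (45/6 per unit): 2 of 6 → value 2×45/6 = 15.0000, running total 40.00
Total 40.00.

40.00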